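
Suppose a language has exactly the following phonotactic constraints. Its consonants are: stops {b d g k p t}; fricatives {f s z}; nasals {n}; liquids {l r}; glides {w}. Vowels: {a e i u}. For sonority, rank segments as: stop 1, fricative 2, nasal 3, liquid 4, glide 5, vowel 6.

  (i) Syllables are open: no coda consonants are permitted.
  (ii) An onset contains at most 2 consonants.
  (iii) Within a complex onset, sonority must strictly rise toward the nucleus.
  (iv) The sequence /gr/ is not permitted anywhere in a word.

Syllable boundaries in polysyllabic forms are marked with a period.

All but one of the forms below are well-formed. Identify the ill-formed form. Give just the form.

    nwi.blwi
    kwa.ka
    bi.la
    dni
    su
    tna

nwi.blwi

nwi.blwi — violates constraint (ii): syllable 2 onset /blw/ has 3 consonants (> 2) → ill-formed
kwa.ka — σ1 onset /kw/ (1→5 rises), coda /∅/ ok; σ2 onset /k/, coda /∅/ ok → well-formed
bi.la — σ1 onset /b/, coda /∅/ ok; σ2 onset /l/, coda /∅/ ok → well-formed
dni — σ1 onset /dn/ (1→3 rises), coda /∅/ ok → well-formed
su — σ1 onset /s/, coda /∅/ ok → well-formed
tna — σ1 onset /tn/ (1→3 rises), coda /∅/ ok → well-formed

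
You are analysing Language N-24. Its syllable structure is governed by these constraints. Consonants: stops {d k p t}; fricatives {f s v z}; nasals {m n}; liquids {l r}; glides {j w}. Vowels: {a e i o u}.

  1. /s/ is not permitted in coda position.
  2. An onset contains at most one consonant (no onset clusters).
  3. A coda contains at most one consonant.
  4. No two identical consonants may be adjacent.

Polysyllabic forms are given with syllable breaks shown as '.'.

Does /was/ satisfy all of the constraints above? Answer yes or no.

/was/ — violates constraint 1: syllable 1 coda contains /s/ → phonotactically illegal

no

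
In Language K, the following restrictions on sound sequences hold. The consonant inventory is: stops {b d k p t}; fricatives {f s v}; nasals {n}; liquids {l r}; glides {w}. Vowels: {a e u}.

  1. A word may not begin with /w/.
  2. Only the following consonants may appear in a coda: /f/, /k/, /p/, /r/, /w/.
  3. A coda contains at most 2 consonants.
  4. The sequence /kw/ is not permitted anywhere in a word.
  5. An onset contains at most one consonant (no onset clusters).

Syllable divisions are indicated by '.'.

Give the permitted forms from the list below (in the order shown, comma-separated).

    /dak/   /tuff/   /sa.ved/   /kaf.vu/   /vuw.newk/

/dak/, /tuff/, /kaf.vu/, /vuw.newk/

/dak/ — σ1 onset /d/, coda /k/ ok → permitted
/tuff/ — σ1 onset /t/, coda /ff/ (2C) ok → permitted
/sa.ved/ — violates constraint 2: syllable 2 coda contains /d/, which is not a licensed coda consonant → not permitted
/kaf.vu/ — σ1 onset /k/, coda /f/ ok; σ2 onset /v/, coda /∅/ ok → permitted
/vuw.newk/ — σ1 onset /v/, coda /w/ ok; σ2 onset /n/, coda /wk/ (2C) ok → permitted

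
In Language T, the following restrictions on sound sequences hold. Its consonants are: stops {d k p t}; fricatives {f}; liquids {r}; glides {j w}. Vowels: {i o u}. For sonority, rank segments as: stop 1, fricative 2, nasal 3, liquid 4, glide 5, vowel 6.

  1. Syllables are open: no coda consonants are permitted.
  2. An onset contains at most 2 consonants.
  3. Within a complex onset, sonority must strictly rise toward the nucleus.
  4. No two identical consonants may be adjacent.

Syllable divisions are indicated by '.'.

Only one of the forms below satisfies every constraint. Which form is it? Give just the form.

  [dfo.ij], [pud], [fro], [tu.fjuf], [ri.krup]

[fro]

[dfo.ij] — violates constraint 1: syllable 2 coda /j/ has 1 consonant (> 0) → phonotactically illegal
[pud] — violates constraint 1: syllable 1 coda /d/ has 1 consonant (> 0) → phonotactically illegal
[fro] — σ1 onset /fr/ (2→4 rises), coda /∅/ ok → phonotactically legal
[tu.fjuf] — violates constraint 1: syllable 2 coda /f/ has 1 consonant (> 0) → phonotactically illegal
[ri.krup] — violates constraint 1: syllable 2 coda /p/ has 1 consonant (> 0) → phonotactically illegal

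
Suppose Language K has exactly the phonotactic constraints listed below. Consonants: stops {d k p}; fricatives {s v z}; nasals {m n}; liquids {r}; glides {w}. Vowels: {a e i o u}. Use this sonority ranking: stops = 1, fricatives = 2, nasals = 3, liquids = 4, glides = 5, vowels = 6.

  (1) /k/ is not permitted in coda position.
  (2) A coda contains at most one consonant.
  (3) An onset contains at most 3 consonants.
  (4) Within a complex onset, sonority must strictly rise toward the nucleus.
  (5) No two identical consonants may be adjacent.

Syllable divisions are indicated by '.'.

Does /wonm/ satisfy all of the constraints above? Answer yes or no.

no

/wonm/ — violates constraint 2: syllable 1 coda /nm/ has 2 consonants (> 1) → phonotactically illegal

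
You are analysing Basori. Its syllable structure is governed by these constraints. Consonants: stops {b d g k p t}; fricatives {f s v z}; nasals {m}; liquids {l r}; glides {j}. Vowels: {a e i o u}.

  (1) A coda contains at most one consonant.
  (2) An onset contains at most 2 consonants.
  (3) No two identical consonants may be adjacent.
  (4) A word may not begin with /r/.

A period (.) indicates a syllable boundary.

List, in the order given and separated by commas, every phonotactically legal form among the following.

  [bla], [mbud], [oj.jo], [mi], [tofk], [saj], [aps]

[bla], [mbud], [mi], [saj]

[bla] — σ1 onset /bl/ (2C), coda /∅/ ok → phonotactically legal
[mbud] — σ1 onset /mb/ (2C), coda /d/ ok → phonotactically legal
[oj.jo] — violates constraint 3: adjacent identical consonants /jj/ → phonotactically illegal
[mi] — σ1 onset /m/, coda /∅/ ok → phonotactically legal
[tofk] — violates constraint 1: syllable 1 coda /fk/ has 2 consonants (> 1) → phonotactically illegal
[saj] — σ1 onset /s/, coda /j/ ok → phonotactically legal
[aps] — violates constraint 1: syllable 1 coda /ps/ has 2 consonants (> 1) → phonotactically illegal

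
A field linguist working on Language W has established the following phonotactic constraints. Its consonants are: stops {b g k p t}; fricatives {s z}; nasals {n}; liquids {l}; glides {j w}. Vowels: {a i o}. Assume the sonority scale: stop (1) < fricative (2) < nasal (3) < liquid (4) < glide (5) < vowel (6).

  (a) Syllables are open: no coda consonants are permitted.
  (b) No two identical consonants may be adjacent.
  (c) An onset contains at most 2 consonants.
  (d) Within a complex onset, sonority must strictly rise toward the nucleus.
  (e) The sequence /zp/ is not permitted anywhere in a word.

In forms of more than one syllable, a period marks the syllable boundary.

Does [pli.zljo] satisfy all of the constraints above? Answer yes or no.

[pli.zljo] — violates constraint (c): syllable 2 onset /zlj/ has 3 consonants (> 2) → illicit

no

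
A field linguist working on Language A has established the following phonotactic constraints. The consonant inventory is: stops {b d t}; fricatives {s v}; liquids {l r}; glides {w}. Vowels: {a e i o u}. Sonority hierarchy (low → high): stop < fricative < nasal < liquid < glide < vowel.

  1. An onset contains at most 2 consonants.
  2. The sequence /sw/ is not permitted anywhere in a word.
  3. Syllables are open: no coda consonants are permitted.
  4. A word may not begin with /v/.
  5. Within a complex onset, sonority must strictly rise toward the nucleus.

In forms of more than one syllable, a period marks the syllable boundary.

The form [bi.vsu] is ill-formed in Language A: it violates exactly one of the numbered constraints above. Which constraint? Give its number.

5

[bi.vsu]: syllable 2 onset /vs/: /v/ (fricative, 2) → /s/ (fricative, 2) does not rise.
This is a violation of constraint 5: "Within a complex onset, sonority must strictly rise toward the nucleus."
The remaining constraints (1, 2, 3, 4) are satisfied.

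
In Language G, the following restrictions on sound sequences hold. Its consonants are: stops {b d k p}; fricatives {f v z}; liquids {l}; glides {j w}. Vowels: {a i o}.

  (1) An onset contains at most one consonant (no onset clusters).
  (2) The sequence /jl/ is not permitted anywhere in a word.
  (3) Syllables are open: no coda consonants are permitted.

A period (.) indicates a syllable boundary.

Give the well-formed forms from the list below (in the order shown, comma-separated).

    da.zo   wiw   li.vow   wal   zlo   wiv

da.zo

da.zo — σ1 onset /d/, coda /∅/ ok; σ2 onset /z/, coda /∅/ ok → well-formed
wiw — violates constraint 3: syllable 1 coda /w/ has 1 consonant (> 0) → ill-formed
li.vow — violates constraint 3: syllable 2 coda /w/ has 1 consonant (> 0) → ill-formed
wal — violates constraint 3: syllable 1 coda /l/ has 1 consonant (> 0) → ill-formed
zlo — violates constraint 1: syllable 1 onset /zl/ has 2 consonants (> 1) → ill-formed
wiv — violates constraint 3: syllable 1 coda /v/ has 1 consonant (> 0) → ill-formed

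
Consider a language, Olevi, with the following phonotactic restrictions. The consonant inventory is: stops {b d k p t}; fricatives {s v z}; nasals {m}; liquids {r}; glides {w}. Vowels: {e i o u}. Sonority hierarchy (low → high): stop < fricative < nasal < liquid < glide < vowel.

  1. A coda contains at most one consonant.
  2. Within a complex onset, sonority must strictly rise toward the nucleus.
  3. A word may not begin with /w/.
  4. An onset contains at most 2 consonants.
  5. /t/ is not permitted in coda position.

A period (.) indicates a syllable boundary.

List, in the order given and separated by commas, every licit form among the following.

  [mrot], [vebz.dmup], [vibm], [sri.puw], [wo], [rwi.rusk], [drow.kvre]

[sri.puw]

[mrot] — violates constraint 5: syllable 1 coda contains /t/ → illicit
[vebz.dmup] — violates constraint 1: syllable 1 coda /bz/ has 2 consonants (> 1) → illicit
[vibm] — violates constraint 1: syllable 1 coda /bm/ has 2 consonants (> 1) → illicit
[sri.puw] — σ1 onset /sr/ (2→4 rises), coda /∅/ ok; σ2 onset /p/, coda /w/ ok → licit
[wo] — violates constraint 3: word begins with /w/ → illicit
[rwi.rusk] — violates constraint 1: syllable 2 coda /sk/ has 2 consonants (> 1) → illicit
[drow.kvre] — violates constraint 4: syllable 2 onset /kvr/ has 3 consonants (> 2) → illicit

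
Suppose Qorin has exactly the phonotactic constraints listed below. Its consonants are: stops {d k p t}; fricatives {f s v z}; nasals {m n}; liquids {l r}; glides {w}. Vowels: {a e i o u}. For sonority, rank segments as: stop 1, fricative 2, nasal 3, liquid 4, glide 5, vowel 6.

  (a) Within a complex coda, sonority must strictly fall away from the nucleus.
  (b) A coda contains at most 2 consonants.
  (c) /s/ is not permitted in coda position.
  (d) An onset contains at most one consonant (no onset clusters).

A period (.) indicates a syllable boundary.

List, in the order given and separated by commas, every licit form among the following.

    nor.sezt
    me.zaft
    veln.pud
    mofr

nor.sezt, me.zaft, veln.pud

nor.sezt — σ1 onset /n/, coda /r/ ok; σ2 onset /s/, coda /zt/ (2→1 falls) ok → licit
me.zaft — σ1 onset /m/, coda /∅/ ok; σ2 onset /z/, coda /ft/ (2→1 falls) ok → licit
veln.pud — σ1 onset /v/, coda /ln/ (4→3 falls) ok; σ2 onset /p/, coda /d/ ok → licit
mofr — violates constraint (a): syllable 1 coda /fr/: /f/ (fricative, 2) → /r/ (liquid, 4) does not fall → illicit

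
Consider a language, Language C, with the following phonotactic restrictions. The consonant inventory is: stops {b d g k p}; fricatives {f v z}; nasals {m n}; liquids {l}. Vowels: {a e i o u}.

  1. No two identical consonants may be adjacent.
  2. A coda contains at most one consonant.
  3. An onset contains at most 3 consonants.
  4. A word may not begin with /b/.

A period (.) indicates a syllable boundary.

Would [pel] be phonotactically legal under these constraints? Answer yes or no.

yes

[pel] — σ1 onset /p/, coda /l/ ok → phonotactically legal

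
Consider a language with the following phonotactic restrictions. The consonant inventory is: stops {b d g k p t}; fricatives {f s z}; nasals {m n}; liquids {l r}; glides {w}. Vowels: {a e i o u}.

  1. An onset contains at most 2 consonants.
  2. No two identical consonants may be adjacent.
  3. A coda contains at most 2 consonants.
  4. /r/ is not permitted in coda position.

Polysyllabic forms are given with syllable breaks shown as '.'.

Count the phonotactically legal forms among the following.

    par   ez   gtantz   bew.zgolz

par — violates constraint 4: syllable 1 coda contains /r/ → phonotactically illegal
ez — σ1 onset /∅/, coda /z/ ok → phonotactically legal
gtantz — violates constraint 3: syllable 1 coda /ntz/ has 3 consonants (> 2) → phonotactically illegal
bew.zgolz — σ1 onset /b/, coda /w/ ok; σ2 onset /zg/ (2C), coda /lz/ (2C) ok → phonotactically legal
Phonotactically legal: ez, bew.zgolz → 2.

2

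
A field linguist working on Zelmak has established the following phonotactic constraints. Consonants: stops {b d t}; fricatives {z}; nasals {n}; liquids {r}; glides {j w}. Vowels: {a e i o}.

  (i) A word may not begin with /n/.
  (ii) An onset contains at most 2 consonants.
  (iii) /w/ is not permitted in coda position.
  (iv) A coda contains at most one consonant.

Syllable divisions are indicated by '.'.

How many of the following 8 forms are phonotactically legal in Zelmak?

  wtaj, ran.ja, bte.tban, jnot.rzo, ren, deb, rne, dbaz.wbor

8

wtaj — σ1 onset /wt/ (2C), coda /j/ ok → phonotactically legal
ran.ja — σ1 onset /r/, coda /n/ ok; σ2 onset /j/, coda /∅/ ok → phonotactically legal
bte.tban — σ1 onset /bt/ (2C), coda /∅/ ok; σ2 onset /tb/ (2C), coda /n/ ok → phonotactically legal
jnot.rzo — σ1 onset /jn/ (2C), coda /t/ ok; σ2 onset /rz/ (2C), coda /∅/ ok → phonotactically legal
ren — σ1 onset /r/, coda /n/ ok → phonotactically legal
deb — σ1 onset /d/, coda /b/ ok → phonotactically legal
rne — σ1 onset /rn/ (2C), coda /∅/ ok → phonotactically legal
dbaz.wbor — σ1 onset /db/ (2C), coda /z/ ok; σ2 onset /wb/ (2C), coda /r/ ok → phonotactically legal
Phonotactically legal: wtaj, ran.ja, bte.tban, jnot.rzo, ren, deb, rne, dbaz.wbor → 8.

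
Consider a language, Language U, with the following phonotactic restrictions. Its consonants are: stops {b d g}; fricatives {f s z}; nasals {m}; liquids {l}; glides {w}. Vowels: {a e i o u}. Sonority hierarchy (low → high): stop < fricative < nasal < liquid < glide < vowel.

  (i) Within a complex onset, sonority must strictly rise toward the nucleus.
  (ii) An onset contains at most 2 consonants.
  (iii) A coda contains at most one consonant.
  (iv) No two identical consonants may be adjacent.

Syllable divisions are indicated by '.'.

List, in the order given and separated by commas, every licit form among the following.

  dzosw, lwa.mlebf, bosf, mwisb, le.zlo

le.zlo

dzosw — violates constraint (iii): syllable 1 coda /sw/ has 2 consonants (> 1) → illicit
lwa.mlebf — violates constraint (iii): syllable 2 coda /bf/ has 2 consonants (> 1) → illicit
bosf — violates constraint (iii): syllable 1 coda /sf/ has 2 consonants (> 1) → illicit
mwisb — violates constraint (iii): syllable 1 coda /sb/ has 2 consonants (> 1) → illicit
le.zlo — σ1 onset /l/, coda /∅/ ok; σ2 onset /zl/ (2→4 rises), coda /∅/ ok → licit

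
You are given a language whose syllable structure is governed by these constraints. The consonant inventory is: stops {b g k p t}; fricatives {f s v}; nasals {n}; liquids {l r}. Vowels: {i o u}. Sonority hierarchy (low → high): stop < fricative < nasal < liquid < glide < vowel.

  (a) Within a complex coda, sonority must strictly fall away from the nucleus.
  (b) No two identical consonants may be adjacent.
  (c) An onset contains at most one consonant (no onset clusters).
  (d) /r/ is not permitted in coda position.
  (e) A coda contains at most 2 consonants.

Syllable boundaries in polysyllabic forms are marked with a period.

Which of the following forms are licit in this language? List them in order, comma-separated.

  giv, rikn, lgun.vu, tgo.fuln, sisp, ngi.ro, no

giv — σ1 onset /g/, coda /v/ ok → licit
rikn — violates constraint (a): syllable 1 coda /kn/: /k/ (stop, 1) → /n/ (nasal, 3) does not fall → illicit
lgun.vu — violates constraint (c): syllable 1 onset /lg/ has 2 consonants (> 1) → illicit
tgo.fuln — violates constraint (c): syllable 1 onset /tg/ has 2 consonants (> 1) → illicit
sisp — σ1 onset /s/, coda /sp/ (2→1 falls) ok → licit
ngi.ro — violates constraint (c): syllable 1 onset /ng/ has 2 consonants (> 1) → illicit
no — σ1 onset /n/, coda /∅/ ok → licit

giv, sisp, no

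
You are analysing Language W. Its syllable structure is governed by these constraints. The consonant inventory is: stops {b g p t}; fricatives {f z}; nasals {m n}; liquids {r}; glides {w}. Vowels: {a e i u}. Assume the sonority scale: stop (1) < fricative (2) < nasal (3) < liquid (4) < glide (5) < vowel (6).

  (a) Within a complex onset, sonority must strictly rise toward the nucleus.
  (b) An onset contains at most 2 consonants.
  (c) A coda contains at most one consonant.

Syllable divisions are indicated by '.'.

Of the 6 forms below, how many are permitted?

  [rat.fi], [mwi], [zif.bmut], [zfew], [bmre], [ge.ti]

[rat.fi] — σ1 onset /r/, coda /t/ ok; σ2 onset /f/, coda /∅/ ok → permitted
[mwi] — σ1 onset /mw/ (3→5 rises), coda /∅/ ok → permitted
[zif.bmut] — σ1 onset /z/, coda /f/ ok; σ2 onset /bm/ (1→3 rises), coda /t/ ok → permitted
[zfew] — violates constraint (a): syllable 1 onset /zf/: /z/ (fricative, 2) → /f/ (fricative, 2) does not rise → not permitted
[bmre] — violates constraint (b): syllable 1 onset /bmr/ has 3 consonants (> 2) → not permitted
[ge.ti] — σ1 onset /g/, coda /∅/ ok; σ2 onset /t/, coda /∅/ ok → permitted
Permitted: [rat.fi], [mwi], [zif.bmut], [ge.ti] → 4.

4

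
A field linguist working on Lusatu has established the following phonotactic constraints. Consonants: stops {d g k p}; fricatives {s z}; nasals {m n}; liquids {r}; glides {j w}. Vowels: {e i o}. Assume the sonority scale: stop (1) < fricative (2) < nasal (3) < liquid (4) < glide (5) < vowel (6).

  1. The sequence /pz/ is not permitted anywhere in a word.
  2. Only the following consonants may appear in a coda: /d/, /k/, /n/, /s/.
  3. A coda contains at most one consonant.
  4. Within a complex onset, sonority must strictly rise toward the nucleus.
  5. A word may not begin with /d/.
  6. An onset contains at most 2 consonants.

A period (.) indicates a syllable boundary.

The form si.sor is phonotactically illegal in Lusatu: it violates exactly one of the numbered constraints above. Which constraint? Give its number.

2

si.sor: syllable 2 coda contains /r/, which is not a licensed coda consonant.
This is a violation of constraint 2: "Only the following consonants may appear in a coda: /d/, /k/, /n/, /s/."
The remaining constraints (1, 3, 4, 5, 6) are satisfied.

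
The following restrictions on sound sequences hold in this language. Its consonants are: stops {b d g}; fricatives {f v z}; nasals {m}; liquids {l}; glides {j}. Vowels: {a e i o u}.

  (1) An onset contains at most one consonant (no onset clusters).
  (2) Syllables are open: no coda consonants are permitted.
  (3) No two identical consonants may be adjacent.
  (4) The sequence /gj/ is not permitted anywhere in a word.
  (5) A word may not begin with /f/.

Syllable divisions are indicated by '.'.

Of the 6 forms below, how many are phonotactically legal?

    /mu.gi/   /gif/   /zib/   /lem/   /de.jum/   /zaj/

1

/mu.gi/ — σ1 onset /m/, coda /∅/ ok; σ2 onset /g/, coda /∅/ ok → phonotactically legal
/gif/ — violates constraint 2: syllable 1 coda /f/ has 1 consonant (> 0) → phonotactically illegal
/zib/ — violates constraint 2: syllable 1 coda /b/ has 1 consonant (> 0) → phonotactically illegal
/lem/ — violates constraint 2: syllable 1 coda /m/ has 1 consonant (> 0) → phonotactically illegal
/de.jum/ — violates constraint 2: syllable 2 coda /m/ has 1 consonant (> 0) → phonotactically illegal
/zaj/ — violates constraint 2: syllable 1 coda /j/ has 1 consonant (> 0) → phonotactically illegal
Phonotactically legal: /mu.gi/ → 1.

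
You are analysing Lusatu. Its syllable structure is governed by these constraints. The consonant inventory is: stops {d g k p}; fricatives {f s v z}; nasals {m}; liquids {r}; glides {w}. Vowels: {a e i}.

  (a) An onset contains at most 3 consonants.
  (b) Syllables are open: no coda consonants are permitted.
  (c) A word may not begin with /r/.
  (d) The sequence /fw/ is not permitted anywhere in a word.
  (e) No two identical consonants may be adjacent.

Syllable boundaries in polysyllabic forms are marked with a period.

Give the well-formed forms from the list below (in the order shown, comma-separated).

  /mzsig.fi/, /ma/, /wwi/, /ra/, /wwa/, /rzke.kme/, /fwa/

/mzsig.fi/ — violates constraint (b): syllable 1 coda /g/ has 1 consonant (> 0) → ill-formed
/ma/ — σ1 onset /m/, coda /∅/ ok → well-formed
/wwi/ — violates constraint (e): adjacent identical consonants /ww/ → ill-formed
/ra/ — violates constraint (c): word begins with /r/ → ill-formed
/wwa/ — violates constraint (e): adjacent identical consonants /ww/ → ill-formed
/rzke.kme/ — violates constraint (c): word begins with /r/ → ill-formed
/fwa/ — violates constraint (d): contains banned sequence /fw/ → ill-formed

/ma/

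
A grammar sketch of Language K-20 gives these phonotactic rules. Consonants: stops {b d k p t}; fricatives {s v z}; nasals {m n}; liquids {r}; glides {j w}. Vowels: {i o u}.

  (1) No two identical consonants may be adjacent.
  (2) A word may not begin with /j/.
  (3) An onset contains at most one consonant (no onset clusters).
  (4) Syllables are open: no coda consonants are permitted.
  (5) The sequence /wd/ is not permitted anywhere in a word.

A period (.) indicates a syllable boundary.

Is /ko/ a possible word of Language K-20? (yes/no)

/ko/ — σ1 onset /k/, coda /∅/ ok → licit

yes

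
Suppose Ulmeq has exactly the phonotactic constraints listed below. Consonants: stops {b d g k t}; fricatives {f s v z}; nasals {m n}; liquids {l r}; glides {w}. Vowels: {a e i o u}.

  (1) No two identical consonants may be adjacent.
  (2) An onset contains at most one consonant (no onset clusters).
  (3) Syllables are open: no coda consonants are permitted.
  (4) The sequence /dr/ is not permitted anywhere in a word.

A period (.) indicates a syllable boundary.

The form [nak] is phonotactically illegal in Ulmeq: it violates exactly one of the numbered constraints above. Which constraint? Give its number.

3

[nak]: syllable 1 coda /k/ has 1 consonant (> 0).
This is a violation of constraint 3: "Syllables are open: no coda consonants are permitted."
The remaining constraints (1, 2, 4) are satisfied.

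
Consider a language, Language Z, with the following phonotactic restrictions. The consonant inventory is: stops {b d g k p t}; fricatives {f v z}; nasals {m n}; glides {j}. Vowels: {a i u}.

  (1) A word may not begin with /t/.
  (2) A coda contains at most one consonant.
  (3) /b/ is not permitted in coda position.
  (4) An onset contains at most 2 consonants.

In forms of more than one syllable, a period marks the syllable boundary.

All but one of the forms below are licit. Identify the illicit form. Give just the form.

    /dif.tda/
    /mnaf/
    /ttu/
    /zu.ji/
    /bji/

/dif.tda/ — σ1 onset /d/, coda /f/ ok; σ2 onset /td/ (2C), coda /∅/ ok → licit
/mnaf/ — σ1 onset /mn/ (2C), coda /f/ ok → licit
/ttu/ — violates constraint 1: word begins with /t/ → illicit
/zu.ji/ — σ1 onset /z/, coda /∅/ ok; σ2 onset /j/, coda /∅/ ok → licit
/bji/ — σ1 onset /bj/ (2C), coda /∅/ ok → licit

/ttu/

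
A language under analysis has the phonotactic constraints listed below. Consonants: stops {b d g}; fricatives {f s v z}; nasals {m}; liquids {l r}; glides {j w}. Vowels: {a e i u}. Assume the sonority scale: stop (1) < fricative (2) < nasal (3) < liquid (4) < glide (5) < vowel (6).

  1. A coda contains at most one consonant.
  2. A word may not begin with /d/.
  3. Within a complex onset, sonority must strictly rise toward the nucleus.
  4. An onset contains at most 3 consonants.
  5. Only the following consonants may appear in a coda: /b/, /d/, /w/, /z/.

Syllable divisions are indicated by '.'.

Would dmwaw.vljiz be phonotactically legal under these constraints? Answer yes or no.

no

dmwaw.vljiz — violates constraint 2: word begins with /d/ → phonotactically illegal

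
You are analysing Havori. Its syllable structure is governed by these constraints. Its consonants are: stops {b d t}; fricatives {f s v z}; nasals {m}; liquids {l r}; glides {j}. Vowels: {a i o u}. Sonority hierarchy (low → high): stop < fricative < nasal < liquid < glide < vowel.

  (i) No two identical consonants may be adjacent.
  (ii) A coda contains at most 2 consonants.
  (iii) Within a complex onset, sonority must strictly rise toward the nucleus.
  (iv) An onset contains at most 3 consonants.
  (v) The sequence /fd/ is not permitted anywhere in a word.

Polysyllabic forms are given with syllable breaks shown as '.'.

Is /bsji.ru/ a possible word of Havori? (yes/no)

yes

/bsji.ru/ — σ1 onset /bsj/ (1→2→5 rises), coda /∅/ ok; σ2 onset /r/, coda /∅/ ok → well-formed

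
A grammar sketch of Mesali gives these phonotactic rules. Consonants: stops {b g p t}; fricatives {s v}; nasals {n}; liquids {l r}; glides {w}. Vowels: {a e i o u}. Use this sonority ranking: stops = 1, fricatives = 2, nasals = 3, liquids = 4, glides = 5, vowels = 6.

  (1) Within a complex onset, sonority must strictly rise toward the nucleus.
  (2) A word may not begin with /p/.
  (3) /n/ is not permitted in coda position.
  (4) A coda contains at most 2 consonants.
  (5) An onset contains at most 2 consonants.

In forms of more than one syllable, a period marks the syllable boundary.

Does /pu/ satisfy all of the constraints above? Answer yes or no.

/pu/ — violates constraint 2: word begins with /p/ → phonotactically illegal

no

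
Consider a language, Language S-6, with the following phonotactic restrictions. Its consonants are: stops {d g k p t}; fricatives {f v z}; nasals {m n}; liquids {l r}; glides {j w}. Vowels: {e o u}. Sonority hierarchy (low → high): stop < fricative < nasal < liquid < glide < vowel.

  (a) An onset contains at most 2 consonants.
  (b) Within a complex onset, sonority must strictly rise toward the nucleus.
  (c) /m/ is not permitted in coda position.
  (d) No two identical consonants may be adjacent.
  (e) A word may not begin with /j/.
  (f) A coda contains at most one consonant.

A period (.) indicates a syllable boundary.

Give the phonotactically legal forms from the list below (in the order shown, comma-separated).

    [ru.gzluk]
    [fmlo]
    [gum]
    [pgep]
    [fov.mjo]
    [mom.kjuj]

[ru.gzluk] — violates constraint (a): syllable 2 onset /gzl/ has 3 consonants (> 2) → phonotactically illegal
[fmlo] — violates constraint (a): syllable 1 onset /fml/ has 3 consonants (> 2) → phonotactically illegal
[gum] — violates constraint (c): syllable 1 coda contains /m/ → phonotactically illegal
[pgep] — violates constraint (b): syllable 1 onset /pg/: /p/ (stop, 1) → /g/ (stop, 1) does not rise → phonotactically illegal
[fov.mjo] — σ1 onset /f/, coda /v/ ok; σ2 onset /mj/ (3→5 rises), coda /∅/ ok → phonotactically legal
[mom.kjuj] — violates constraint (c): syllable 1 coda contains /m/ → phonotactically illegal

[fov.mjo]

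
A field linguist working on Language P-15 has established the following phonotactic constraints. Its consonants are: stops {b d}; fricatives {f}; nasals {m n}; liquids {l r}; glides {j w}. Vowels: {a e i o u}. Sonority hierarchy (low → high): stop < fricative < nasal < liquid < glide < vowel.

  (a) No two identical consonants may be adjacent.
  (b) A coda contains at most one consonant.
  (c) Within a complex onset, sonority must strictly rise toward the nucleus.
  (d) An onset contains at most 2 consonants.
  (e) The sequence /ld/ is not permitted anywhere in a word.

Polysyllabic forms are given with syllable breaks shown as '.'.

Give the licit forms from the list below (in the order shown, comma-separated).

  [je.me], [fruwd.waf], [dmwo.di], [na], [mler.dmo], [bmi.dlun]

[je.me], [na], [mler.dmo], [bmi.dlun]

[je.me] — σ1 onset /j/, coda /∅/ ok; σ2 onset /m/, coda /∅/ ok → licit
[fruwd.waf] — violates constraint (b): syllable 1 coda /wd/ has 2 consonants (> 1) → illicit
[dmwo.di] — violates constraint (d): syllable 1 onset /dmw/ has 3 consonants (> 2) → illicit
[na] — σ1 onset /n/, coda /∅/ ok → licit
[mler.dmo] — σ1 onset /ml/ (3→4 rises), coda /r/ ok; σ2 onset /dm/ (1→3 rises), coda /∅/ ok → licit
[bmi.dlun] — σ1 onset /bm/ (1→3 rises), coda /∅/ ok; σ2 onset /dl/ (1→4 rises), coda /n/ ok → licit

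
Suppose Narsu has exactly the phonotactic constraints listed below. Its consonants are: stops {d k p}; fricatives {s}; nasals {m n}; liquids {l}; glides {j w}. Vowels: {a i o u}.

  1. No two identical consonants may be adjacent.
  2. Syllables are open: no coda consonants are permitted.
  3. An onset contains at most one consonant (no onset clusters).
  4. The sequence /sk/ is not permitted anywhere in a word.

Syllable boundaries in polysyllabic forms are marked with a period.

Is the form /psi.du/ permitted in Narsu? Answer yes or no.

/psi.du/ — violates constraint 3: syllable 1 onset /ps/ has 2 consonants (> 1) → not permitted

no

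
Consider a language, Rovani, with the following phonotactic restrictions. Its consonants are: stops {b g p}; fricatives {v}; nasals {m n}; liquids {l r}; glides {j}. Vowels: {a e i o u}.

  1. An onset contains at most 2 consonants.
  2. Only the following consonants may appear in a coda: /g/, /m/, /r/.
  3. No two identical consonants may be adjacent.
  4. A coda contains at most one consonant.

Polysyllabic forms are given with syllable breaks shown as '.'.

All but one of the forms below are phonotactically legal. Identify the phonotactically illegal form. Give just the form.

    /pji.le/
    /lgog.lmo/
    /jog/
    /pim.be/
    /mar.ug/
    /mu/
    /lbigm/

/pji.le/ — σ1 onset /pj/ (2C), coda /∅/ ok; σ2 onset /l/, coda /∅/ ok → phonotactically legal
/lgog.lmo/ — σ1 onset /lg/ (2C), coda /g/ ok; σ2 onset /lm/ (2C), coda /∅/ ok → phonotactically legal
/jog/ — σ1 onset /j/, coda /g/ ok → phonotactically legal
/pim.be/ — σ1 onset /p/, coda /m/ ok; σ2 onset /b/, coda /∅/ ok → phonotactically legal
/mar.ug/ — σ1 onset /m/, coda /r/ ok; σ2 onset /∅/, coda /g/ ok → phonotactically legal
/mu/ — σ1 onset /m/, coda /∅/ ok → phonotactically legal
/lbigm/ — violates constraint 4: syllable 1 coda /gm/ has 2 consonants (> 1) → phonotactically illegal

/lbigm/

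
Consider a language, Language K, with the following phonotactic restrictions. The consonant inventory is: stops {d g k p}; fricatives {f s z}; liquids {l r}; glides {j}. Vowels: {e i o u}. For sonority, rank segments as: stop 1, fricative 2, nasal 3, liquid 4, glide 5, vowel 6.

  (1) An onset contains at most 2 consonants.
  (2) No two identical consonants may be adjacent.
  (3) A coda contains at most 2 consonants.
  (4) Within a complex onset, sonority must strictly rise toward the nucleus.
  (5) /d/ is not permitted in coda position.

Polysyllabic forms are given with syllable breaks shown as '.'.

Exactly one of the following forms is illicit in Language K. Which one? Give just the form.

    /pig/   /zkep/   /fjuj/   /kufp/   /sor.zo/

/zkep/

/pig/ — σ1 onset /p/, coda /g/ ok → licit
/zkep/ — violates constraint 4: syllable 1 onset /zk/: /z/ (fricative, 2) → /k/ (stop, 1) does not rise → illicit
/fjuj/ — σ1 onset /fj/ (2→5 rises), coda /j/ ok → licit
/kufp/ — σ1 onset /k/, coda /fp/ (2C) ok → licit
/sor.zo/ — σ1 onset /s/, coda /r/ ok; σ2 onset /z/, coda /∅/ ok → licit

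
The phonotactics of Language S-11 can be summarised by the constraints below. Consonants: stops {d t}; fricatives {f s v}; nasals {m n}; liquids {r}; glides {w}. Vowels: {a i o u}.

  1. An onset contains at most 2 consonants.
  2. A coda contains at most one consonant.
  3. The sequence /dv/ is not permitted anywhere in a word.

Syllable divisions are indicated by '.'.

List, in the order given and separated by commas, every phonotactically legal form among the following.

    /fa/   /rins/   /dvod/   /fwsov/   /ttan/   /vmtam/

/fa/, /ttan/

/fa/ — σ1 onset /f/, coda /∅/ ok → phonotactically legal
/rins/ — violates constraint 2: syllable 1 coda /ns/ has 2 consonants (> 1) → phonotactically illegal
/dvod/ — violates constraint 3: contains banned sequence /dv/ → phonotactically illegal
/fwsov/ — violates constraint 1: syllable 1 onset /fws/ has 3 consonants (> 2) → phonotactically illegal
/ttan/ — σ1 onset /tt/ (2C), coda /n/ ok → phonotactically legal
/vmtam/ — violates constraint 1: syllable 1 onset /vmt/ has 3 consonants (> 2) → phonotactically illegal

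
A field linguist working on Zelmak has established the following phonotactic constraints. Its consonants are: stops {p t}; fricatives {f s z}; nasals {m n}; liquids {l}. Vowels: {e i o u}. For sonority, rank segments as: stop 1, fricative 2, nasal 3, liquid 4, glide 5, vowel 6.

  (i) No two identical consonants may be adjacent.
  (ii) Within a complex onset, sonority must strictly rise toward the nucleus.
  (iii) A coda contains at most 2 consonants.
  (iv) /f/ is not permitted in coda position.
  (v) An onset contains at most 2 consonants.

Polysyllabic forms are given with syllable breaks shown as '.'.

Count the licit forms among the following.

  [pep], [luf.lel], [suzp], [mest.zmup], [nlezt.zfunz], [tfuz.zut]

3

[pep] — σ1 onset /p/, coda /p/ ok → licit
[luf.lel] — violates constraint (iv): syllable 1 coda contains /f/ → illicit
[suzp] — σ1 onset /s/, coda /zp/ (2C) ok → licit
[mest.zmup] — σ1 onset /m/, coda /st/ (2C) ok; σ2 onset /zm/ (2→3 rises), coda /p/ ok → licit
[nlezt.zfunz] — violates constraint (ii): syllable 2 onset /zf/: /z/ (fricative, 2) → /f/ (fricative, 2) does not rise → illicit
[tfuz.zut] — violates constraint (i): adjacent identical consonants /zz/ → illicit
Licit: [pep], [suzp], [mest.zmup] → 3.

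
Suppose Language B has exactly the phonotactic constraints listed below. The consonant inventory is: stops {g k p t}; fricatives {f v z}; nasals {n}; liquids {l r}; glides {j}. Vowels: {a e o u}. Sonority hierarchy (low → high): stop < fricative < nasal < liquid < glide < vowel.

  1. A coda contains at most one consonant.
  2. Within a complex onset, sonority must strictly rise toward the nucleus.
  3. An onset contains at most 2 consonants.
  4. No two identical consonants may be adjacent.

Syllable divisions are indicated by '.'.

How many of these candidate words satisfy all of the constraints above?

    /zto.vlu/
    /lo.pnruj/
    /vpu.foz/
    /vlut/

/zto.vlu/ — violates constraint 2: syllable 1 onset /zt/: /z/ (fricative, 2) → /t/ (stop, 1) does not rise → illicit
/lo.pnruj/ — violates constraint 3: syllable 2 onset /pnr/ has 3 consonants (> 2) → illicit
/vpu.foz/ — violates constraint 2: syllable 1 onset /vp/: /v/ (fricative, 2) → /p/ (stop, 1) does not rise → illicit
/vlut/ — σ1 onset /vl/ (2→4 rises), coda /t/ ok → licit
Licit: /vlut/ → 1.

1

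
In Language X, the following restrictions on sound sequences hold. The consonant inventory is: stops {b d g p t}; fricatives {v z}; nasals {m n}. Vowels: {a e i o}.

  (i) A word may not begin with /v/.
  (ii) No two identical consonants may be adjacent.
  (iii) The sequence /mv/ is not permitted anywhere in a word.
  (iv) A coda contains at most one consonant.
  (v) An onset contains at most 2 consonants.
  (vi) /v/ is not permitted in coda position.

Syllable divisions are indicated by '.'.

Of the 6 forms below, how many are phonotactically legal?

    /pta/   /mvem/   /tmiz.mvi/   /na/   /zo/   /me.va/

4

/pta/ — σ1 onset /pt/ (2C), coda /∅/ ok → phonotactically legal
/mvem/ — violates constraint (iii): contains banned sequence /mv/ → phonotactically illegal
/tmiz.mvi/ — violates constraint (iii): contains banned sequence /mv/ → phonotactically illegal
/na/ — σ1 onset /n/, coda /∅/ ok → phonotactically legal
/zo/ — σ1 onset /z/, coda /∅/ ok → phonotactically legal
/me.va/ — σ1 onset /m/, coda /∅/ ok; σ2 onset /v/, coda /∅/ ok → phonotactically legal
Phonotactically legal: /pta/, /na/, /zo/, /me.va/ → 4.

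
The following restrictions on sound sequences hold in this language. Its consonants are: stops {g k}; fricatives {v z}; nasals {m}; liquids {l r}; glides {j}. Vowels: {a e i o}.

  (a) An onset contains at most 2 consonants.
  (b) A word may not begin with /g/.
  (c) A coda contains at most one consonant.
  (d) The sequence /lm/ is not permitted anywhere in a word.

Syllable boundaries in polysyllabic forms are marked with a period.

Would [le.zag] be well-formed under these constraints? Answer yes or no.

yes

[le.zag] — σ1 onset /l/, coda /∅/ ok; σ2 onset /z/, coda /g/ ok → well-formed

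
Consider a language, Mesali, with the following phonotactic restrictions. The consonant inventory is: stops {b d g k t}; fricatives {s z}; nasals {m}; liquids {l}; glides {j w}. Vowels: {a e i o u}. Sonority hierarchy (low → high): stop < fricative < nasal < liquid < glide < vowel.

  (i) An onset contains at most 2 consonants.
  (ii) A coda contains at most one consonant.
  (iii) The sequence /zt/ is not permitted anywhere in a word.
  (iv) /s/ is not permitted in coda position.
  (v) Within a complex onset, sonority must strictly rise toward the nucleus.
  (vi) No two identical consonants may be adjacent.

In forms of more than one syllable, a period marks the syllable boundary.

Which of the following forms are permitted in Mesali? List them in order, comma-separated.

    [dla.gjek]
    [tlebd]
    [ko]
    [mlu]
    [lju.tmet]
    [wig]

[dla.gjek] — σ1 onset /dl/ (1→4 rises), coda /∅/ ok; σ2 onset /gj/ (1→5 rises), coda /k/ ok → permitted
[tlebd] — violates constraint (ii): syllable 1 coda /bd/ has 2 consonants (> 1) → not permitted
[ko] — σ1 onset /k/, coda /∅/ ok → permitted
[mlu] — σ1 onset /ml/ (3→4 rises), coda /∅/ ok → permitted
[lju.tmet] — σ1 onset /lj/ (4→5 rises), coda /∅/ ok; σ2 onset /tm/ (1→3 rises), coda /t/ ok → permitted
[wig] — σ1 onset /w/, coda /g/ ok → permitted

[dla.gjek], [ko], [mlu], [lju.tmet], [wig]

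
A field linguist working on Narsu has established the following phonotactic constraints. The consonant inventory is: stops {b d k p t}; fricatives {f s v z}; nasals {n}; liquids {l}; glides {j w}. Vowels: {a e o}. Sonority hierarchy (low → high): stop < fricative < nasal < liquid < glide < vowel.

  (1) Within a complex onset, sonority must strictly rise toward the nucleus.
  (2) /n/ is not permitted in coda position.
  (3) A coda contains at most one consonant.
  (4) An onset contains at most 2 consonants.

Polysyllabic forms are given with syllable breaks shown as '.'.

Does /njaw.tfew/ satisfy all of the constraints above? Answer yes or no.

yes

/njaw.tfew/ — σ1 onset /nj/ (3→5 rises), coda /w/ ok; σ2 onset /tf/ (1→2 rises), coda /w/ ok → phonotactically legal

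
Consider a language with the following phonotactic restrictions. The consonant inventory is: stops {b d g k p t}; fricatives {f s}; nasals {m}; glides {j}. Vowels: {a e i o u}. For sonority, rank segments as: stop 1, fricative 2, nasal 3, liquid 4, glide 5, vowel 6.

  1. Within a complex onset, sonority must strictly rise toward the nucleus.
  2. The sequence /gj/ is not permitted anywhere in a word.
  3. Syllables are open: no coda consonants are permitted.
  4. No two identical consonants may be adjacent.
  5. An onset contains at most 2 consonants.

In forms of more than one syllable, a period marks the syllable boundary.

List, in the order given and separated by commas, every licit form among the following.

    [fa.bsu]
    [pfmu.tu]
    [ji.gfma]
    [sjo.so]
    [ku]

[fa.bsu] — σ1 onset /f/, coda /∅/ ok; σ2 onset /bs/ (1→2 rises), coda /∅/ ok → licit
[pfmu.tu] — violates constraint 5: syllable 1 onset /pfm/ has 3 consonants (> 2) → illicit
[ji.gfma] — violates constraint 5: syllable 2 onset /gfm/ has 3 consonants (> 2) → illicit
[sjo.so] — σ1 onset /sj/ (2→5 rises), coda /∅/ ok; σ2 onset /s/, coda /∅/ ok → licit
[ku] — σ1 onset /k/, coda /∅/ ok → licit

[fa.bsu], [sjo.so], [ku]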